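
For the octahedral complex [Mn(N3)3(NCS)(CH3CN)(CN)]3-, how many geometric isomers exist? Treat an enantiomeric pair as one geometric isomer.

4

Working through the distinct placements yields 4 geometric isomers: N3 mer (3 arrangements); N3 fac (chiral).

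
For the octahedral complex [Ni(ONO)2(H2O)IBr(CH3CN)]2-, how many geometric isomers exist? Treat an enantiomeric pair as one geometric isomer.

9

In an octahedral complex each vertex has one trans partner and four cis neighbours.
Systematic enumeration (placing each ligand type in turn and discarding arrangements equivalent by rotation or reflection) gives 9 geometric isomers.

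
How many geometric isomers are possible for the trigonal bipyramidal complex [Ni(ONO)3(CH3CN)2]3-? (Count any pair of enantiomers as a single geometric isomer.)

3

In a trigonal bipyramid the two axial positions differ from the three equatorial ones.
Working through the distinct placements yields 3 geometric isomers: CH3CN both axial; CH3CN one axial, one equatorial; CH3CN both equatorial.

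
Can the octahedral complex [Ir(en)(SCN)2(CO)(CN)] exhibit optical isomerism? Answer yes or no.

Each en is bidentate and must span two cis positions.
Working through the distinct placements yields 4 geometric isomers: SCN cis (3 arrangements, 2 chiral); SCN trans.
Of these, 2 lack any improper symmetry element and so occur as enantiomeric pairs, giving 4 + 2 = 6 stereoisomers in total.

yes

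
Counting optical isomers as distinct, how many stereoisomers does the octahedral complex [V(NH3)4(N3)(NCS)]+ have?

2

In an octahedral complex each vertex has one trans partner and four cis neighbours.
Working through the distinct placements yields 2 geometric isomers: N3 and NCS mutually trans; N3 and NCS mutually cis.
Each arrangement has an internal mirror plane or centre of symmetry, so none is chiral.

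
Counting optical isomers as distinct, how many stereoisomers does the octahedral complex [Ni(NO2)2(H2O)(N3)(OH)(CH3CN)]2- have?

15

An octahedron has six vertices in three trans pairs; every non-trans pair is cis.
Exhaustive case analysis gives 9 geometric isomers.
Of these, 6 lack any improper symmetry element and so occur as enantiomeric pairs, giving 9 + 6 = 15 stereoisomers in total.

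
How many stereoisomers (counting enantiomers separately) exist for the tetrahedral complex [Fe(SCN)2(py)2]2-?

Only one geometric arrangement is possible.

1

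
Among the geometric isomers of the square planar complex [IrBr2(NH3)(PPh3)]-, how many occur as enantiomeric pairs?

0

A square has two trans pairs of vertices; adjacent vertices are cis.
Systematic placement gives 2 geometric isomers: Br cis; Br trans.
Each arrangement has an internal mirror plane or centre of symmetry, so none is chiral.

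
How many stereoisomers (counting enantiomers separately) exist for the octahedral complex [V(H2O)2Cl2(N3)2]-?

Systematic placement gives 5 geometric isomers: H2O trans, Cl trans, N3 trans; H2O cis, Cl trans, N3 cis; H2O cis, Cl cis, N3 trans; H2O cis, Cl cis, N3 cis (chiral); H2O trans, Cl cis, N3 cis.
One of these lacks any improper symmetry element and so occurs as an enantiomeric pair, giving 5 + 1 = 6 stereoisomers in total.

6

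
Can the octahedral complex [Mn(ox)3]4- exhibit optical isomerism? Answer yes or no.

Each ox is bidentate and must span two cis positions.
Only one geometric arrangement is possible; it has no improper symmetry element, so it exists as a pair of enantiomers (2 stereoisomers).

yes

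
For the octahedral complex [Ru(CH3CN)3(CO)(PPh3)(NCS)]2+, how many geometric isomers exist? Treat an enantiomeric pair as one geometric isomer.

An octahedron has six vertices in three trans pairs; every non-trans pair is cis.
Working through the distinct placements yields 4 geometric isomers: CH3CN mer (3 arrangements); CH3CN fac (chiral).

4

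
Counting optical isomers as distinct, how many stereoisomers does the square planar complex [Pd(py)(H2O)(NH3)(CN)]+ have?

3

A square has two trans pairs of vertices; adjacent vertices are cis.
Systematic placement gives 3 geometric isomers: (CN/NH3 trans, H2O/py trans); (CN/py trans, H2O/NH3 trans); (CN/H2O trans, NH3/py trans).
Each arrangement has an internal mirror plane or centre of symmetry, so none is chiral.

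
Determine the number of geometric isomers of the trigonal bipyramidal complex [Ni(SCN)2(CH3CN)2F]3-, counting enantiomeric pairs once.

5

A trigonal bipyramid has two axial and three equatorial sites, which are chemically inequivalent.
Systematic enumeration (placing each ligand type in turn and discarding arrangements equivalent by rotation or reflection) gives 5 geometric isomers.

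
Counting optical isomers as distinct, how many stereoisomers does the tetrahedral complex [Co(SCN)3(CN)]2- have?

1

Only one geometric arrangement is possible.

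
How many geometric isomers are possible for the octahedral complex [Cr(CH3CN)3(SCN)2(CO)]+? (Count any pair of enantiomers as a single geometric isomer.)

3

The six octahedral sites form three mutually perpendicular trans pairs.
The distinct arrangements are (3 in all): CH3CN mer, SCN trans; CH3CN mer, SCN cis; CH3CN fac, SCN cis.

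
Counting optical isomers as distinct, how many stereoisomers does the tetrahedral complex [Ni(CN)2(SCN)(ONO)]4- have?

All four vertices of a tetrahedron are equivalent and mutually adjacent, so cis/trans isomerism cannot arise.
Only one geometric arrangement is possible.

1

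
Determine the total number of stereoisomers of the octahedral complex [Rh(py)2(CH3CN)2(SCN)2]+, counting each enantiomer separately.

6

Working through the distinct placements yields 5 geometric isomers: py trans, CH3CN trans, SCN trans; py cis, CH3CN trans, SCN cis; py trans, CH3CN cis, SCN cis; py cis, CH3CN cis, SCN cis (chiral); py cis, CH3CN cis, SCN trans.
One of these lacks any improper symmetry element and so occurs as an enantiomeric pair, giving 5 + 1 = 6 stereoisomers in total.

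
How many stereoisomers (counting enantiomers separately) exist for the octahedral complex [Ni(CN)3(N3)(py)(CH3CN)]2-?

An octahedron has six vertices in three trans pairs; every non-trans pair is cis.
Systematic placement gives 4 geometric isomers: CN mer (3 arrangements); CN fac (chiral).
One of these lacks any improper symmetry element and so occurs as an enantiomeric pair, giving 4 + 1 = 5 stereoisomers in total.

5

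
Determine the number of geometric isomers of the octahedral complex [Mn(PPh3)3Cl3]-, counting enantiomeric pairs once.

In an octahedral complex each vertex has one trans partner and four cis neighbours.
Systematic placement gives 2 geometric isomers: PPh3 mer; PPh3 fac.

2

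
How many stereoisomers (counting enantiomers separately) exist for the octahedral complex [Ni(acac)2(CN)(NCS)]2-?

3

Each acac is bidentate and must span two cis positions.
The distinct arrangements are (2 in all): CN and NCS mutually trans; CN and NCS mutually cis (chiral).
One of these lacks any improper symmetry element and so occurs as an enantiomeric pair, giving 2 + 1 = 3 stereoisomers in total.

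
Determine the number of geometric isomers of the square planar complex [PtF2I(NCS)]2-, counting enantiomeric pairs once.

2

A square has two trans pairs of vertices; adjacent vertices are cis.
There are 2 geometric isomers: F cis; F trans.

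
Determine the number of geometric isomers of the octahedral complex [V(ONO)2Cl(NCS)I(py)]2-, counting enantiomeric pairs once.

9

The six octahedral sites form three mutually perpendicular trans pairs.
Exhaustive case analysis gives 9 geometric isomers.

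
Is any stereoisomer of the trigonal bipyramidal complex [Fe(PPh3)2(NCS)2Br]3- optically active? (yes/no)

In a trigonal bipyramid the two axial positions differ from the three equatorial ones.
Systematic enumeration (placing each ligand type in turn and discarding arrangements equivalent by rotation or reflection) gives 5 geometric isomers.
One of these lacks any improper symmetry element and so occurs as an enantiomeric pair, giving 5 + 1 = 6 stereoisomers in total.

yes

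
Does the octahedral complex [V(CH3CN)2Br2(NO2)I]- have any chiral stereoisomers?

The six octahedral sites form three mutually perpendicular trans pairs.
Systematic placement gives 6 geometric isomers: CH3CN trans, Br trans; CH3CN cis, Br trans; CH3CN cis, Br cis (3 arrangements, 2 chiral); CH3CN trans, Br cis.
Of these, 2 lack any improper symmetry element and so occur as enantiomeric pairs, giving 6 + 2 = 8 stereoisomers in total.

yes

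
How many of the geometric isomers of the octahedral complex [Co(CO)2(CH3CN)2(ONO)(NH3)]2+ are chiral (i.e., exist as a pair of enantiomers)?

2

An octahedron has six vertices in three trans pairs; every non-trans pair is cis.
There are 6 geometric isomers: CO trans, CH3CN trans; CO cis, CH3CN trans; CO cis, CH3CN cis (3 arrangements, 2 chiral); CO trans, CH3CN cis.
Of these, 2 lack any improper symmetry element and so occur as enantiomeric pairs, giving 6 + 2 = 8 stereoisomers in total.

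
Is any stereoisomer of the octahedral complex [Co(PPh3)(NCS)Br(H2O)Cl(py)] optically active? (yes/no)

In an octahedral complex each vertex has one trans partner and four cis neighbours.
Exhaustive case analysis gives 15 geometric isomers.
Of these, 15 lack any improper symmetry element and so occur as enantiomeric pairs, giving 15 + 15 = 30 stereoisomers in total.

yes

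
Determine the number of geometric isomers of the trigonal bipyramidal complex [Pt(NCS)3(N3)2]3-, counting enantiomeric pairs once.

3

Systematic placement gives 3 geometric isomers: N3 both axial; N3 one axial, one equatorial; N3 both equatorial.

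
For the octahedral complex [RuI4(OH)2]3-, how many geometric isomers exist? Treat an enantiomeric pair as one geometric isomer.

The distinct arrangements are (2 in all): OH trans; OH cis.

2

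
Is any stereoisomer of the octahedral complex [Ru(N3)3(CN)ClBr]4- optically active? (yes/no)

Systematic placement gives 4 geometric isomers: N3 mer (3 arrangements); N3 fac (chiral).
One of these lacks any improper symmetry element and so occurs as an enantiomeric pair, giving 4 + 1 = 5 stereoisomers in total.

yes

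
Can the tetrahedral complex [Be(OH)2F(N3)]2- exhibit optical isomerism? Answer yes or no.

In a tetrahedral complex all four positions are equivalent and every pair of ligands is adjacent — there is no cis/trans distinction.
Only one geometric arrangement is possible.

no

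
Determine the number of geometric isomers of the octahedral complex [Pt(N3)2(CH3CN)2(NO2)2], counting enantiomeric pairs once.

The six octahedral sites form three mutually perpendicular trans pairs.
The distinct arrangements are (5 in all): N3 trans, CH3CN trans, NO2 trans; N3 cis, CH3CN trans, NO2 cis; N3 cis, CH3CN cis, NO2 trans; N3 cis, CH3CN cis, NO2 cis (chiral); N3 trans, CH3CN cis, NO2 cis.

5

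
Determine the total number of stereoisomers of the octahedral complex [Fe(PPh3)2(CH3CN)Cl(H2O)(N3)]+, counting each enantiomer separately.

An octahedron has six vertices in three trans pairs; every non-trans pair is cis.
Exhaustive case analysis gives 9 geometric isomers.
Of these, 6 lack any improper symmetry element and so occur as enantiomeric pairs, giving 9 + 6 = 15 stereoisomers in total.

15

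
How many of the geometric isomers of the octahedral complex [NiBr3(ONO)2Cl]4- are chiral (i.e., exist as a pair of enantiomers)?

An octahedron has six vertices in three trans pairs; every non-trans pair is cis.
Working through the distinct placements yields 3 geometric isomers: Br mer, ONO trans; Br mer, ONO cis; Br fac, ONO cis.
Each arrangement has an internal mirror plane or centre of symmetry, so none is chiral.

0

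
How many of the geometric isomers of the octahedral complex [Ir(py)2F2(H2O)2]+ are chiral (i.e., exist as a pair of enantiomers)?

1

An octahedron has six vertices in three trans pairs; every non-trans pair is cis.
There are 5 geometric isomers: py trans, F trans, H2O trans; py cis, F trans, H2O cis; py trans, F cis, H2O cis; py cis, F cis, H2O cis (chiral); py cis, F cis, H2O trans.
One of these lacks any improper symmetry element and so occurs as an enantiomeric pair, giving 5 + 1 = 6 stereoisomers in total.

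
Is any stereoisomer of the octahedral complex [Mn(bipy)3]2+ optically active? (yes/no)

yes

The six octahedral sites form three mutually perpendicular trans pairs.
Each bipy is bidentate and must span two cis positions.
Only one geometric arrangement is possible; it has no improper symmetry element, so it exists as a pair of enantiomers (2 stereoisomers).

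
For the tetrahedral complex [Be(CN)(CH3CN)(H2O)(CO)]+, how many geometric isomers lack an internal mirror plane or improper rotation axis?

1

Only one geometric arrangement is possible; it has no improper symmetry element, so it exists as a pair of enantiomers (2 stereoisomers).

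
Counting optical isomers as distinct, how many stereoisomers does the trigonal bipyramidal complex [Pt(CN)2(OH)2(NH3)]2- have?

A trigonal bipyramid has two axial and three equatorial sites, which are chemically inequivalent.
Placing the ligands in turn and identifying arrangements related by rotation or reflection leaves 5 distinct geometric isomers.
One of these lacks any improper symmetry element and so occurs as an enantiomeric pair, giving 5 + 1 = 6 stereoisomers in total.

6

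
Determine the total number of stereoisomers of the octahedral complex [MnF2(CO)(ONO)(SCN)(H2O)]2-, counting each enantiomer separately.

15

The six octahedral sites form three mutually perpendicular trans pairs.
Placing the ligands in turn and identifying arrangements related by rotation or reflection leaves 9 distinct geometric isomers.
Of these, 6 lack any improper symmetry element and so occur as enantiomeric pairs, giving 9 + 6 = 15 stereoisomers in total.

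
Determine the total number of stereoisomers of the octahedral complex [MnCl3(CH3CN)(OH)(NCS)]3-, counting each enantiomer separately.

5

The six octahedral sites form three mutually perpendicular trans pairs.
The distinct arrangements are (4 in all): Cl mer (3 arrangements); Cl fac (chiral).
One of these lacks any improper symmetry element and so occurs as an enantiomeric pair, giving 4 + 1 = 5 stereoisomers in total.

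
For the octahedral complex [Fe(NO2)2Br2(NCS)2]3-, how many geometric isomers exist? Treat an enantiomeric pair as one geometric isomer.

5

An octahedron has six vertices in three trans pairs; every non-trans pair is cis.
The distinct arrangements are (5 in all): NO2 trans, Br trans, NCS trans; NO2 cis, Br trans, NCS cis; NO2 trans, Br cis, NCS cis; NO2 cis, Br cis, NCS cis (chiral); NO2 cis, Br cis, NCS trans.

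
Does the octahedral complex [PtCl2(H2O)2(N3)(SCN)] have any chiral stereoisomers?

An octahedron has six vertices in three trans pairs; every non-trans pair is cis.
There are 6 geometric isomers: Cl trans, H2O trans; Cl trans, H2O cis; Cl cis, H2O cis (3 arrangements, 2 chiral); Cl cis, H2O trans.
Of these, 2 lack any improper symmetry element and so occur as enantiomeric pairs, giving 6 + 2 = 8 stereoisomers in total.

yes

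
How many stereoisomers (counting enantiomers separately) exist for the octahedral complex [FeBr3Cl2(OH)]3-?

3

An octahedron has six vertices in three trans pairs; every non-trans pair is cis.
The distinct arrangements are (3 in all): Br mer, Cl cis; Br mer, Cl trans; Br fac, Cl cis.
Each arrangement has an internal mirror plane or centre of symmetry, so none is chiral.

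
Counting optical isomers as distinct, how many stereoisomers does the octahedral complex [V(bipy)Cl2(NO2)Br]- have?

6

Each bipy is bidentate and must span two cis positions.
There are 4 geometric isomers: Cl cis (3 arrangements, 2 chiral); Cl trans.
Of these, 2 lack any improper symmetry element and so occur as enantiomeric pairs, giving 4 + 2 = 6 stereoisomers in total.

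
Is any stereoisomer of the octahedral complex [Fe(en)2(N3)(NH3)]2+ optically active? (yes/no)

yes

The six octahedral sites form three mutually perpendicular trans pairs.
Each en is bidentate and must span two cis positions.
The distinct arrangements are (2 in all): N3 and NH3 mutually trans; N3 and NH3 mutually cis (chiral).
One of these lacks any improper symmetry element and so occurs as an enantiomeric pair, giving 2 + 1 = 3 stereoisomers in total.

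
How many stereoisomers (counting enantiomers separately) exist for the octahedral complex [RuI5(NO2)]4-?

In an octahedral complex each vertex has one trans partner and four cis neighbours.
Only one geometric arrangement is possible.

1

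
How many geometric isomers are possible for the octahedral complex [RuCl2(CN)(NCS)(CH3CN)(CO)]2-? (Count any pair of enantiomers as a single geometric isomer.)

9

In an octahedral complex each vertex has one trans partner and four cis neighbours.
Exhaustive case analysis gives 9 geometric isomers.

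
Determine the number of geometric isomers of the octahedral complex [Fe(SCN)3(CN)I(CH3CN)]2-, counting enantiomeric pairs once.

4

In an octahedral complex each vertex has one trans partner and four cis neighbours.
Working through the distinct placements yields 4 geometric isomers: SCN mer (3 arrangements); SCN fac (chiral).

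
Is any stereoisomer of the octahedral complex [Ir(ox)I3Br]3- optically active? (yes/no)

The six octahedral sites form three mutually perpendicular trans pairs.
Each ox is bidentate and must span two cis positions.
The distinct arrangements are (2 in all): I fac; I mer.
Each arrangement has an internal mirror plane or centre of symmetry, so none is chiral.

no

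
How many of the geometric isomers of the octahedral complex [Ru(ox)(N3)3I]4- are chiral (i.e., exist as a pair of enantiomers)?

In an octahedral complex each vertex has one trans partner and four cis neighbours.
Each ox is bidentate and must span two cis positions.
There are 2 geometric isomers: N3 fac; N3 mer.
Each arrangement has an internal mirror plane or centre of symmetry, so none is chiral.

0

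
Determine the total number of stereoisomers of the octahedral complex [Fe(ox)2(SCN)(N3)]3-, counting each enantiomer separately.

In an octahedral complex each vertex has one trans partner and four cis neighbours.
Each ox is bidentate and must span two cis positions.
There are 2 geometric isomers: SCN and N3 mutually trans; SCN and N3 mutually cis (chiral).
One of these lacks any improper symmetry element and so occurs as an enantiomeric pair, giving 2 + 1 = 3 stereoisomers in total.

3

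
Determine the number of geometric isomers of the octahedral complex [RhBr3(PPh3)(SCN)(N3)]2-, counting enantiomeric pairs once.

In an octahedral complex each vertex has one trans partner and four cis neighbours.
There are 4 geometric isomers: Br mer (3 arrangements); Br fac (chiral).

4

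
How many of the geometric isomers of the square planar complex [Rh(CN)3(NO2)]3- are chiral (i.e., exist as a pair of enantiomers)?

0

Only one geometric arrangement is possible.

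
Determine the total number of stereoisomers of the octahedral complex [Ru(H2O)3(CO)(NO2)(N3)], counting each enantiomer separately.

5

The six octahedral sites form three mutually perpendicular trans pairs.
The distinct arrangements are (4 in all): H2O mer (3 arrangements); H2O fac (chiral).
One of these lacks any improper symmetry element and so occurs as an enantiomeric pair, giving 4 + 1 = 5 stereoisomers in total.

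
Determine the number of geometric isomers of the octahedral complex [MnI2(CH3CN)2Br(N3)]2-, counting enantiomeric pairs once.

6

The six octahedral sites form three mutually perpendicular trans pairs.
Systematic placement gives 6 geometric isomers: I cis, CH3CN cis (3 arrangements, 2 chiral); I trans, CH3CN cis; I cis, CH3CN trans; I trans, CH3CN trans.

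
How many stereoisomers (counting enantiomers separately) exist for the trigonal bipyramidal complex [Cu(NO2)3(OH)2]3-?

3

In a trigonal bipyramid the two axial positions differ from the three equatorial ones.
The distinct arrangements are (3 in all): OH both equatorial; OH one axial, one equatorial; OH both axial.
Each arrangement has an internal mirror plane or centre of symmetry, so none is chiral.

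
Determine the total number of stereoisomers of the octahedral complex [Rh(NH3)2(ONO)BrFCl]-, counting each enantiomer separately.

15

In an octahedral complex each vertex has one trans partner and four cis neighbours.
Exhaustive case analysis gives 9 geometric isomers.
Of these, 6 lack any improper symmetry element and so occur as enantiomeric pairs, giving 9 + 6 = 15 stereoisomers in total.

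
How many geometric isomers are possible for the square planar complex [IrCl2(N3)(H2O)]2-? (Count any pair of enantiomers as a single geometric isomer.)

2

The distinct arrangements are (2 in all): Cl cis; Cl trans.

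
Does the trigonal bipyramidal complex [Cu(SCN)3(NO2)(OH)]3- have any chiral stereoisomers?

no

A trigonal bipyramid has two axial and three equatorial sites, which are chemically inequivalent.
Working through the distinct placements yields 4 geometric isomers: NO2 axial, OH axial; NO2 axial, OH equatorial; NO2 equatorial, OH axial; NO2 equatorial, OH equatorial.
Each arrangement has an internal mirror plane or centre of symmetry, so none is chiral.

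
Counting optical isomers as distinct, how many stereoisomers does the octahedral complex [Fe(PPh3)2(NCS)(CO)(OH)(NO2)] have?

15

Placing the ligands in turn and identifying arrangements related by rotation or reflection leaves 9 distinct geometric isomers.
Of these, 6 lack any improper symmetry element and so occur as enantiomeric pairs, giving 9 + 6 = 15 stereoisomers in total.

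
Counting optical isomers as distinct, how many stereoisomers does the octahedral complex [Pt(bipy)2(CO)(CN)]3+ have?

3

In an octahedral complex each vertex has one trans partner and four cis neighbours.
Each bipy is bidentate and must span two cis positions.
Working through the distinct placements yields 2 geometric isomers: CO and CN mutually trans; CO and CN mutually cis (chiral).
One of these lacks any improper symmetry element and so occurs as an enantiomeric pair, giving 2 + 1 = 3 stereoisomers in total.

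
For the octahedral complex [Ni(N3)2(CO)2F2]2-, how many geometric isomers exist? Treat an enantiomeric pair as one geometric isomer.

In an octahedral complex each vertex has one trans partner and four cis neighbours.
There are 5 geometric isomers: N3 trans, CO trans, F trans; N3 cis, CO trans, F cis; N3 trans, CO cis, F cis; N3 cis, CO cis, F cis (chiral); N3 cis, CO cis, F trans.

5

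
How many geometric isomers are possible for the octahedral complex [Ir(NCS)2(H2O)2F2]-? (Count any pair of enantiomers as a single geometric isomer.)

In an octahedral complex each vertex has one trans partner and four cis neighbours.
There are 5 geometric isomers: NCS trans, H2O trans, F trans; NCS cis, H2O cis, F trans; NCS trans, H2O cis, F cis; NCS cis, H2O cis, F cis (chiral); NCS cis, H2O trans, F cis.

5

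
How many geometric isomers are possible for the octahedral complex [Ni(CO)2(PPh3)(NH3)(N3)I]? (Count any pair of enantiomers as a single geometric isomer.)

Exhaustive case analysis gives 9 geometric isomers.

9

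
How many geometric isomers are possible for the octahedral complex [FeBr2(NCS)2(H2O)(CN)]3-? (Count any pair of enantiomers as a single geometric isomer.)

In an octahedral complex each vertex has one trans partner and four cis neighbours.
The distinct arrangements are (6 in all): Br trans, NCS trans; Br trans, NCS cis; Br cis, NCS trans; Br cis, NCS cis (3 arrangements, 2 chiral).

6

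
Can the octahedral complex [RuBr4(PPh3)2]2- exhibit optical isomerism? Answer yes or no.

The six octahedral sites form three mutually perpendicular trans pairs.
Systematic placement gives 2 geometric isomers: PPh3 trans; PPh3 cis.
Each arrangement has an internal mirror plane or centre of symmetry, so none is chiral.

no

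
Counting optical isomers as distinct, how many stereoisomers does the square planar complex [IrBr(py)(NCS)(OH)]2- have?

A square has two trans pairs of vertices; adjacent vertices are cis.
There are 3 geometric isomers: (Br/OH trans, NCS/py trans); (Br/py trans, NCS/OH trans); (Br/NCS trans, OH/py trans).
Each arrangement has an internal mirror plane or centre of symmetry, so none is chiral.

3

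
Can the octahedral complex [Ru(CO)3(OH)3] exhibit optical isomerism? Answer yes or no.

no

An octahedron has six vertices in three trans pairs; every non-trans pair is cis.
Working through the distinct placements yields 2 geometric isomers: CO mer; CO fac.
Each arrangement has an internal mirror plane or centre of symmetry, so none is chiral.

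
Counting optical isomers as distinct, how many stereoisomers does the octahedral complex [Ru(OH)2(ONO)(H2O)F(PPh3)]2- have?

An octahedron has six vertices in three trans pairs; every non-trans pair is cis.
Placing the ligands in turn and identifying arrangements related by rotation or reflection leaves 9 distinct geometric isomers.
Of these, 6 lack any improper symmetry element and so occur as enantiomeric pairs, giving 9 + 6 = 15 stereoisomers in total.

15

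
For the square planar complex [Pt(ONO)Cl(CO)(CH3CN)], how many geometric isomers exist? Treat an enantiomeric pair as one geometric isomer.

3

A square has two trans pairs of vertices; adjacent vertices are cis.
Working through the distinct placements yields 3 geometric isomers: (CH3CN/Cl trans, CO/ONO trans); (CH3CN/ONO trans, CO/Cl trans); (CH3CN/CO trans, Cl/ONO trans).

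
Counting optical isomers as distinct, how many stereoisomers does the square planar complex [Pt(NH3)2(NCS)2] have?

A square has two trans pairs of vertices; adjacent vertices are cis.
Working through the distinct placements yields 2 geometric isomers: NH3 cis; NH3 trans.
Each arrangement has an internal mirror plane or centre of symmetry, so none is chiral.

2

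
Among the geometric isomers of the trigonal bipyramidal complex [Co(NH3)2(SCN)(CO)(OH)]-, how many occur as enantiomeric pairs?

Exhaustive case analysis gives 7 geometric isomers.
Of these, 3 lack any improper symmetry element and so occur as enantiomeric pairs, giving 7 + 3 = 10 stereoisomers in total.

3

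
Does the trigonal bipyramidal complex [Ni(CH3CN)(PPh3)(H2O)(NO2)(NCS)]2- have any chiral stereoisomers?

yes

Exhaustive case analysis gives 10 geometric isomers.
Of these, 10 lack any improper symmetry element and so occur as enantiomeric pairs, giving 10 + 10 = 20 stereoisomers in total.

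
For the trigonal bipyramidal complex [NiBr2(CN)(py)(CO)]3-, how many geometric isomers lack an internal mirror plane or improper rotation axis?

3

In a trigonal bipyramid the two axial positions differ from the three equatorial ones.
Placing the ligands in turn and identifying arrangements related by rotation or reflection leaves 7 distinct geometric isomers.
Of these, 3 lack any improper symmetry element and so occur as enantiomeric pairs, giving 7 + 3 = 10 stereoisomers in total.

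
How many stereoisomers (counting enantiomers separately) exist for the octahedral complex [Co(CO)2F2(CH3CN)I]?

8

The six octahedral sites form three mutually perpendicular trans pairs.
There are 6 geometric isomers: CO cis, F cis (3 arrangements, 2 chiral); CO cis, F trans; CO trans, F cis; CO trans, F trans.
Of these, 2 lack any improper symmetry element and so occur as enantiomeric pairs, giving 6 + 2 = 8 stereoisomers in total.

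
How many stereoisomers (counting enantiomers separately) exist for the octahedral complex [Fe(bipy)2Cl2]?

3

In an octahedral complex each vertex has one trans partner and four cis neighbours.
Each bipy is bidentate and must span two cis positions.
Systematic placement gives 2 geometric isomers: Cl trans; Cl cis (chiral).
One of these lacks any improper symmetry element and so occurs as an enantiomeric pair, giving 2 + 1 = 3 stereoisomers in total.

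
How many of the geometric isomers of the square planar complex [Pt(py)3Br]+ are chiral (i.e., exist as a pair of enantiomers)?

A square has two trans pairs of vertices; adjacent vertices are cis.
Only one geometric arrangement is possible.

0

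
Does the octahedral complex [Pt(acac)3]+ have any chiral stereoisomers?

yes

An octahedron has six vertices in three trans pairs; every non-trans pair is cis.
Each acac is bidentate and must span two cis positions.
Only one geometric arrangement is possible; it has no improper symmetry element, so it exists as a pair of enantiomers (2 stereoisomers).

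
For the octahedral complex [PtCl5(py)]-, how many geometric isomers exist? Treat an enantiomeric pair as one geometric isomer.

An octahedron has six vertices in three trans pairs; every non-trans pair is cis.
Only one geometric arrangement is possible.

1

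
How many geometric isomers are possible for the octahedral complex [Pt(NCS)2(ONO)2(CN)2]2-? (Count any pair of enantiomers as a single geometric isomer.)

5

The six octahedral sites form three mutually perpendicular trans pairs.
Working through the distinct placements yields 5 geometric isomers: NCS trans, ONO trans, CN trans; NCS cis, ONO cis, CN trans; NCS cis, ONO trans, CN cis; NCS cis, ONO cis, CN cis (chiral); NCS trans, ONO cis, CN cis.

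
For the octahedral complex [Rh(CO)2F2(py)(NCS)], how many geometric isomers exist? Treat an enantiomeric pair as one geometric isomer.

The six octahedral sites form three mutually perpendicular trans pairs.
There are 6 geometric isomers: CO trans, F trans; CO trans, F cis; CO cis, F cis (3 arrangements, 2 chiral); CO cis, F trans.

6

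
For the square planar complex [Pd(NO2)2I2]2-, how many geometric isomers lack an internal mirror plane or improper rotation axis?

0

There are 2 geometric isomers: NO2 cis; NO2 trans.
Each arrangement has an internal mirror plane or centre of symmetry, so none is chiral.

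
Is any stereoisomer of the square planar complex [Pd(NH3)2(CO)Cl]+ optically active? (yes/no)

no

In a square planar complex each vertex has one trans partner and two cis neighbours.
Systematic placement gives 2 geometric isomers: NH3 cis; NH3 trans.
Each arrangement has an internal mirror plane or centre of symmetry, so none is chiral.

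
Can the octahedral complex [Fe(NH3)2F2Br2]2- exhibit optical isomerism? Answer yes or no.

In an octahedral complex each vertex has one trans partner and four cis neighbours.
There are 5 geometric isomers: NH3 trans, F trans, Br trans; NH3 cis, F cis, Br trans; NH3 trans, F cis, Br cis; NH3 cis, F cis, Br cis (chiral); NH3 cis, F trans, Br cis.
One of these lacks any improper symmetry element and so occurs as an enantiomeric pair, giving 5 + 1 = 6 stereoisomers in total.

yes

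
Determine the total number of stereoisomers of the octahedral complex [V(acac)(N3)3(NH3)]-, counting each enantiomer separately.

The six octahedral sites form three mutually perpendicular trans pairs.
Each acac is bidentate and must span two cis positions.
The distinct arrangements are (2 in all): N3 mer; N3 fac.
Each arrangement has an internal mirror plane or centre of symmetry, so none is chiral.

2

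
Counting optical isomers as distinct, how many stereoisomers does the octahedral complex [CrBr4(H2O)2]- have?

2

An octahedron has six vertices in three trans pairs; every non-trans pair is cis.
There are 2 geometric isomers: H2O trans; H2O cis.
Each arrangement has an internal mirror plane or centre of symmetry, so none is chiral.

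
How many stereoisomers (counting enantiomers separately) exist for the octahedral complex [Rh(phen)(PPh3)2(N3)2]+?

The six octahedral sites form three mutually perpendicular trans pairs.
Each phen is bidentate and must span two cis positions.
There are 3 geometric isomers: PPh3 cis, N3 trans; PPh3 cis, N3 cis (chiral); PPh3 trans, N3 cis.
One of these lacks any improper symmetry element and so occurs as an enantiomeric pair, giving 3 + 1 = 4 stereoisomers in total.

4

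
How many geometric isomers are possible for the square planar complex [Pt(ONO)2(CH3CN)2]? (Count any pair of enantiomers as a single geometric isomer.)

2

A square has two trans pairs of vertices; adjacent vertices are cis.
Working through the distinct placements yields 2 geometric isomers: ONO cis; ONO trans.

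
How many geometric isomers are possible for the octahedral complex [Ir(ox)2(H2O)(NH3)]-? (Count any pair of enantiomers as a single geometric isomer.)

The six octahedral sites form three mutually perpendicular trans pairs.
Each ox is bidentate and must span two cis positions.
There are 2 geometric isomers: H2O and NH3 mutually trans; H2O and NH3 mutually cis (chiral).

2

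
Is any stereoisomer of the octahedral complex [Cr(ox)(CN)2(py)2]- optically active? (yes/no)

Each ox is bidentate and must span two cis positions.
Working through the distinct placements yields 3 geometric isomers: CN trans, py cis; CN cis, py trans; CN cis, py cis (chiral).
One of these lacks any improper symmetry element and so occurs as an enantiomeric pair, giving 3 + 1 = 4 stereoisomers in total.

yes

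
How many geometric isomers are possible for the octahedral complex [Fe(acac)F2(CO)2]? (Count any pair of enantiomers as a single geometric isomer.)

Each acac is bidentate and must span two cis positions.
Working through the distinct placements yields 3 geometric isomers: F cis, CO trans; F cis, CO cis (chiral); F trans, CO cis.

3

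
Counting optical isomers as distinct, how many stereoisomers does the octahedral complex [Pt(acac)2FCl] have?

3

The six octahedral sites form three mutually perpendicular trans pairs.
Each acac is bidentate and must span two cis positions.
Working through the distinct placements yields 2 geometric isomers: F and Cl mutually trans; F and Cl mutually cis (chiral).
One of these lacks any improper symmetry element and so occurs as an enantiomeric pair, giving 2 + 1 = 3 stereoisomers in total.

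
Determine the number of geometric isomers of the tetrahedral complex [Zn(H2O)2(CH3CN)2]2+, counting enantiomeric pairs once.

In a tetrahedral complex all four positions are equivalent and every pair of ligands is adjacent — there is no cis/trans distinction.
Only one geometric arrangement is possible.

1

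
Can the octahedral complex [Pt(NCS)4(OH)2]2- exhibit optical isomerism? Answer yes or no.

no

An octahedron has six vertices in three trans pairs; every non-trans pair is cis.
There are 2 geometric isomers: OH trans; OH cis.
Each arrangement has an internal mirror plane or centre of symmetry, so none is chiral.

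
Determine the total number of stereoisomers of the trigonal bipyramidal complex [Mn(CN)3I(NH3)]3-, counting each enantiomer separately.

In a trigonal bipyramid the two axial positions differ from the three equatorial ones.
Systematic placement gives 4 geometric isomers: I equatorial, NH3 equatorial; I axial, NH3 equatorial; I equatorial, NH3 axial; I axial, NH3 axial.
Each arrangement has an internal mirror plane or centre of symmetry, so none is chiral.

4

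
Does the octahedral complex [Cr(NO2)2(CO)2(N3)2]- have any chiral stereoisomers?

yes

The six octahedral sites form three mutually perpendicular trans pairs.
There are 5 geometric isomers: NO2 trans, CO trans, N3 trans; NO2 cis, CO trans, N3 cis; NO2 trans, CO cis, N3 cis; NO2 cis, CO cis, N3 cis (chiral); NO2 cis, CO cis, N3 trans.
One of these lacks any improper symmetry element and so occurs as an enantiomeric pair, giving 5 + 1 = 6 stereoisomers in total.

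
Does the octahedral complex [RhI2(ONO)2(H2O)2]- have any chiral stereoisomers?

yes

An octahedron has six vertices in three trans pairs; every non-trans pair is cis.
The distinct arrangements are (5 in all): I trans, ONO trans, H2O trans; I cis, ONO cis, H2O trans; I cis, ONO trans, H2O cis; I cis, ONO cis, H2O cis (chiral); I trans, ONO cis, H2O cis.
One of these lacks any improper symmetry element and so occurs as an enantiomeric pair, giving 5 + 1 = 6 stereoisomers in total.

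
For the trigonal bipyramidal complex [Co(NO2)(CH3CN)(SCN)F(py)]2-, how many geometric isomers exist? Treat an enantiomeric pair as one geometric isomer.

A trigonal bipyramid has two axial and three equatorial sites, which are chemically inequivalent.
Systematic enumeration (placing each ligand type in turn and discarding arrangements equivalent by rotation or reflection) gives 10 geometric isomers.

10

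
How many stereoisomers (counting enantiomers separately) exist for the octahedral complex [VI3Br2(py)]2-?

3

In an octahedral complex each vertex has one trans partner and four cis neighbours.
Systematic placement gives 3 geometric isomers: I mer, Br trans; I fac, Br cis; I mer, Br cis.
Each arrangement has an internal mirror plane or centre of symmetry, so none is chiral.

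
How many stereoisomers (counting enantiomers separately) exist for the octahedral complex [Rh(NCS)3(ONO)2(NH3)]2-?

3

The six octahedral sites form three mutually perpendicular trans pairs.
Systematic placement gives 3 geometric isomers: NCS mer, ONO trans; NCS mer, ONO cis; NCS fac, ONO cis.
Each arrangement has an internal mirror plane or centre of symmetry, so none is chiral.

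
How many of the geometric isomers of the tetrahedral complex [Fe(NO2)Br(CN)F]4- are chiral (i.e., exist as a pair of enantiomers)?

Only one geometric arrangement is possible; it has no improper symmetry element, so it exists as a pair of enantiomers (2 stereoisomers).

1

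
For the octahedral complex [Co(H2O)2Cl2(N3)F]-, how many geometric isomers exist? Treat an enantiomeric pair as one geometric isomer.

In an octahedral complex each vertex has one trans partner and four cis neighbours.
The distinct arrangements are (6 in all): H2O cis, Cl trans; H2O trans, Cl trans; H2O cis, Cl cis (3 arrangements, 2 chiral); H2O trans, Cl cis.

6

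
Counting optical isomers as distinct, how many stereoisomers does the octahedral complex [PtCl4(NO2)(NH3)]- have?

2

The six octahedral sites form three mutually perpendicular trans pairs.
Systematic placement gives 2 geometric isomers: NO2 and NH3 mutually trans; NO2 and NH3 mutually cis.
Each arrangement has an internal mirror plane or centre of symmetry, so none is chiral.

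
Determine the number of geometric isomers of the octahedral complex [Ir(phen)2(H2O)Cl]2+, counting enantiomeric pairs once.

2

The six octahedral sites form three mutually perpendicular trans pairs.
Each phen is bidentate and must span two cis positions.
Systematic placement gives 2 geometric isomers: H2O and Cl mutually trans; H2O and Cl mutually cis (chiral).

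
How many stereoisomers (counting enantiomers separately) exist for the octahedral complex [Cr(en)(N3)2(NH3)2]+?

4

In an octahedral complex each vertex has one trans partner and four cis neighbours.
Each en is bidentate and must span two cis positions.
There are 3 geometric isomers: N3 trans, NH3 cis; N3 cis, NH3 cis (chiral); N3 cis, NH3 trans.
One of these lacks any improper symmetry element and so occurs as an enantiomeric pair, giving 3 + 1 = 4 stereoisomers in total.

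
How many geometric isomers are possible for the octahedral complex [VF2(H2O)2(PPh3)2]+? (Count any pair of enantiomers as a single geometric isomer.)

5

An octahedron has six vertices in three trans pairs; every non-trans pair is cis.
There are 5 geometric isomers: F trans, H2O trans, PPh3 trans; F trans, H2O cis, PPh3 cis; F cis, H2O cis, PPh3 trans; F cis, H2O cis, PPh3 cis (chiral); F cis, H2O trans, PPh3 cis.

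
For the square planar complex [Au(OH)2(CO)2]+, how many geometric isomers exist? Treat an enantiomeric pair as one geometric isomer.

2

A square has two trans pairs of vertices; adjacent vertices are cis.
There are 2 geometric isomers: OH cis; OH trans.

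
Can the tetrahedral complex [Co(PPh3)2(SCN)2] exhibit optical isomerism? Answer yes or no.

In a tetrahedral complex all four positions are equivalent and every pair of ligands is adjacent — there is no cis/trans distinction.
Only one geometric arrangement is possible.

no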